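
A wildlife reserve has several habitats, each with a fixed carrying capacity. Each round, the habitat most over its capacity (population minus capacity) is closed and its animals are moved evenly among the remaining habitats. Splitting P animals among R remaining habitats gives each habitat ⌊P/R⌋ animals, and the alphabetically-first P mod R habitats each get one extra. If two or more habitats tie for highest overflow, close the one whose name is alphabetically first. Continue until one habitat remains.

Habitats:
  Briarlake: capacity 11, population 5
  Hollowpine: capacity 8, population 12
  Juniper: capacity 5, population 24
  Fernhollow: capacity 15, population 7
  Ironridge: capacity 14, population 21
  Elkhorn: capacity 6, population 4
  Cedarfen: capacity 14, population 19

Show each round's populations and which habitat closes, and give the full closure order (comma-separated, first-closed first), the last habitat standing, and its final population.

Closure order: Juniper, Ironridge, Cedarfen, Hollowpine, Elkhorn, Briarlake
Last habitat: Fernhollow with 92 animals

Round 1: Briarlake=5 Cedarfen=19 Elkhorn=4 Fernhollow=7 Hollowpine=12 Ironridge=21 Juniper=24 → close Juniper (overflow 19)
  24÷6 = 4 each, +1 to first 0
Round 2: Briarlake=9 Cedarfen=23 Elkhorn=8 Fernhollow=11 Hollowpine=16 Ironridge=25 → close Ironridge (overflow 11)
  25÷5 = 5 each, +1 to first 0
Round 3: Briarlake=14 Cedarfen=28 Elkhorn=13 Fernhollow=16 Hollowpine=21 → close Cedarfen (overflow 14)
  28÷4 = 7 each, +1 to first 0
Round 4: Briarlake=21 Elkhorn=20 Fernhollow=23 Hollowpine=28 → close Hollowpine (overflow 20)
  28÷3 = 9 each, +1 to first 1
Round 5: Briarlake=31 Elkhorn=29 Fernhollow=32 → close Elkhorn (overflow 23)
  29÷2 = 14 each, +1 to first 1
Round 6: Briarlake=46 Fernhollow=46 → close Briarlake (overflow 35)
  46÷1 = 46 each, +1 to first 0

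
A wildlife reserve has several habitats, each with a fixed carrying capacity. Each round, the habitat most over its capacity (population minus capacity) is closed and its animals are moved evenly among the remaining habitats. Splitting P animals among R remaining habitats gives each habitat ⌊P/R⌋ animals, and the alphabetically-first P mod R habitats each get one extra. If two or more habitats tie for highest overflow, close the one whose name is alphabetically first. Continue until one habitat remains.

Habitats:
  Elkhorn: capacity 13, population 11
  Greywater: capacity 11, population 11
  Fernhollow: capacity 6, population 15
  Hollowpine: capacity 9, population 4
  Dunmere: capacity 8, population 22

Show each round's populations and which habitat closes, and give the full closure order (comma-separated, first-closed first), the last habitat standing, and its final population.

Closure order: Dunmere, Fernhollow, Greywater, Elkhorn
Last habitat: Hollowpine with 63 animals

Round 1: Dunmere=22 Elkhorn=11 Fernhollow=15 Greywater=11 Hollowpine=4 → close Dunmere (overflow 14)
  22÷4 = 5 each, +1 to first 2
Round 2: Elkhorn=17 Fernhollow=21 Greywater=16 Hollowpine=9 → close Fernhollow (overflow 15)
  21÷3 = 7 each, +1 to first 0
Round 3: Elkhorn=24 Greywater=23 Hollowpine=16 → close Greywater (overflow 12)
  23÷2 = 11 each, +1 to first 1
Round 4: Elkhorn=36 Hollowpine=27 → close Elkhorn (overflow 23)
  36÷1 = 36 each, +1 to first 0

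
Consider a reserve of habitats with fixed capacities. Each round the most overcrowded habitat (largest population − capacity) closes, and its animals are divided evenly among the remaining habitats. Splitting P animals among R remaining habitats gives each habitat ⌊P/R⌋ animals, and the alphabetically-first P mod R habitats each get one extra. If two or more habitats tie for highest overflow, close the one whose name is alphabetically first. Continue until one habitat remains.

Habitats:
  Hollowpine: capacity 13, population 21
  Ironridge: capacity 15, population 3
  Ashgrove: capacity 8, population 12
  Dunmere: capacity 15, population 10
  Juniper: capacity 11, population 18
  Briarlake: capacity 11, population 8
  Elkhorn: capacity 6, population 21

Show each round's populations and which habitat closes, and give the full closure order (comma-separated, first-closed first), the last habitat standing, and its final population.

Round 1: Ashgrove=12 Briarlake=8 Dunmere=10 Elkhorn=21 Hollowpine=21 Ironridge=3 Juniper=18 → close Elkhorn (overflow 15)
  21÷6 = 3 each, +1 to first 3
Round 2: Ashgrove=16 Briarlake=12 Dunmere=14 Hollowpine=24 Ironridge=6 Juniper=21 → close Hollowpine (overflow 11)
  24÷5 = 4 each, +1 to first 4
Round 3: Ashgrove=21 Briarlake=17 Dunmere=19 Ironridge=11 Juniper=25 → close Juniper (overflow 14)
  25÷4 = 6 each, +1 to first 1
Round 4: Ashgrove=28 Briarlake=23 Dunmere=25 Ironridge=17 → close Ashgrove (overflow 20)
  28÷3 = 9 each, +1 to first 1
Round 5: Briarlake=33 Dunmere=34 Ironridge=26 → close Briarlake (overflow 22)
  33÷2 = 16 each, +1 to first 1
Round 6: Dunmere=51 Ironridge=42 → close Dunmere (overflow 36)
  51÷1 = 51 each, +1 to first 0

Closure order: Elkhorn, Hollowpine, Juniper, Ashgrove, Briarlake, Dunmere
Last habitat: Ironridge with 93 animals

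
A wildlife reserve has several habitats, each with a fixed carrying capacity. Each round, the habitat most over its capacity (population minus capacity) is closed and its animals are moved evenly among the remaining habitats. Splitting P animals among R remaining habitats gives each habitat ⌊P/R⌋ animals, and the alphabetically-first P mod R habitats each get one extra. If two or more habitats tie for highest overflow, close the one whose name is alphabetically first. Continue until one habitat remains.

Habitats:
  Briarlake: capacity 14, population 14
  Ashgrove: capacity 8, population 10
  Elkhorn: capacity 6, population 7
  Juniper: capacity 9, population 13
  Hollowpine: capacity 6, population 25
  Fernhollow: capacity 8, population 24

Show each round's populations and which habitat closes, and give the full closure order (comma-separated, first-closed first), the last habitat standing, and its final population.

Round 1: Ashgrove=10 Briarlake=14 Elkhorn=7 Fernhollow=24 Hollowpine=25 Juniper=13 → close Hollowpine (overflow 19)
  25÷5 = 5 each, +1 to first 0
Round 2: Ashgrove=15 Briarlake=19 Elkhorn=12 Fernhollow=29 Juniper=18 → close Fernhollow (overflow 21)
  29÷4 = 7 each, +1 to first 1
Round 3: Ashgrove=23 Briarlake=26 Elkhorn=19 Juniper=25 → close Juniper (overflow 16)
  25÷3 = 8 each, +1 to first 1
Round 4: Ashgrove=32 Briarlake=34 Elkhorn=27 → close Ashgrove (overflow 24)
  32÷2 = 16 each, +1 to first 0
Round 5: Briarlake=50 Elkhorn=43 → close Elkhorn (overflow 37)
  43÷1 = 43 each, +1 to first 0

Closure order: Hollowpine, Fernhollow, Juniper, Ashgrove, Elkhorn
Last habitat: Briarlake with 93 animals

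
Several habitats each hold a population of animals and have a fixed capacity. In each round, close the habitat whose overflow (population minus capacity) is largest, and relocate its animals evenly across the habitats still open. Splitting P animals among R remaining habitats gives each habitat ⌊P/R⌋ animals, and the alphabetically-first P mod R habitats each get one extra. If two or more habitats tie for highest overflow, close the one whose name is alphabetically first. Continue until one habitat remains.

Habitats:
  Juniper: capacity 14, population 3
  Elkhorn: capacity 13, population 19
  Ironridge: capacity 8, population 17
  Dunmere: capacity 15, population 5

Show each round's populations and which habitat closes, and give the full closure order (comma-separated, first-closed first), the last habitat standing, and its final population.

Round 1: Dunmere=5 Elkhorn=19 Ironridge=17 Juniper=3 → close Ironridge (overflow 9)
  17÷3 = 5 each, +1 to first 2
Round 2: Dunmere=11 Elkhorn=25 Juniper=8 → close Elkhorn (overflow 12)
  25÷2 = 12 each, +1 to first 1
Round 3: Dunmere=24 Juniper=20 → close Dunmere (overflow 9)
  24÷1 = 24 each, +1 to first 0

Closure order: Ironridge, Elkhorn, Dunmere
Last habitat: Juniper with 44 animals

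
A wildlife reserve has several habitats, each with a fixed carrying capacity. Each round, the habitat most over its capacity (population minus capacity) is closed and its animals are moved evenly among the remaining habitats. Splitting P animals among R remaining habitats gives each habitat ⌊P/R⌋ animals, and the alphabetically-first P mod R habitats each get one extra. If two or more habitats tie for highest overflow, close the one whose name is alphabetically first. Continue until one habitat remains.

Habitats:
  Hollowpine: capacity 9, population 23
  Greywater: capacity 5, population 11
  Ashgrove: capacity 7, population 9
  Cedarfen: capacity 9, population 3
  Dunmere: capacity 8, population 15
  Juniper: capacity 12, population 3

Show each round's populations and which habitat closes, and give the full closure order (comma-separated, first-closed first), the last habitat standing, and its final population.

Closure order: Hollowpine, Dunmere, Greywater, Ashgrove, Cedarfen
Last habitat: Juniper with 64 animals

Round 1: Ashgrove=9 Cedarfen=3 Dunmere=15 Greywater=11 Hollowpine=23 Juniper=3 → close Hollowpine (overflow 14)
  23÷5 = 4 each, +1 to first 3
Round 2: Ashgrove=14 Cedarfen=8 Dunmere=20 Greywater=15 Juniper=7 → close Dunmere (overflow 12)
  20÷4 = 5 each, +1 to first 0
Round 3: Ashgrove=19 Cedarfen=13 Greywater=20 Juniper=12 → close Greywater (overflow 15)
  20÷3 = 6 each, +1 to first 2
Round 4: Ashgrove=26 Cedarfen=20 Juniper=18 → close Ashgrove (overflow 19)
  26÷2 = 13 each, +1 to first 0
Round 5: Cedarfen=33 Juniper=31 → close Cedarfen (overflow 24)
  33÷1 = 33 each, +1 to first 0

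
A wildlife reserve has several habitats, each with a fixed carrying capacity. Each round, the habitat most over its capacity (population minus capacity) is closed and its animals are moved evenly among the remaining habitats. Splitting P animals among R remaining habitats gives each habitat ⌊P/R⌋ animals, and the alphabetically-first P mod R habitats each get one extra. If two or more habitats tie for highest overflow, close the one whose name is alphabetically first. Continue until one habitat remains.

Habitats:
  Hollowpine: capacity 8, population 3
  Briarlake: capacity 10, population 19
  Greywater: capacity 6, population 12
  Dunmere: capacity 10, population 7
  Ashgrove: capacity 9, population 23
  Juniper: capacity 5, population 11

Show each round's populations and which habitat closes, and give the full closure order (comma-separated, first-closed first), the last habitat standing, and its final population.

Round 1: Ashgrove=23 Briarlake=19 Dunmere=7 Greywater=12 Hollowpine=3 Juniper=11 → close Ashgrove (overflow 14)
  23÷5 = 4 each, +1 to first 3
Round 2: Briarlake=24 Dunmere=12 Greywater=17 Hollowpine=7 Juniper=15 → close Briarlake (overflow 14)
  24÷4 = 6 each, +1 to first 0
Round 3: Dunmere=18 Greywater=23 Hollowpine=13 Juniper=21 → close Greywater (overflow 17)
  23÷3 = 7 each, +1 to first 2
Round 4: Dunmere=26 Hollowpine=21 Juniper=28 → close Juniper (overflow 23)
  28÷2 = 14 each, +1 to first 0
Round 5: Dunmere=40 Hollowpine=35 → close Dunmere (overflow 30)
  40÷1 = 40 each, +1 to first 0

Closure order: Ashgrove, Briarlake, Greywater, Juniper, Dunmere
Last habitat: Hollowpine with 75 animals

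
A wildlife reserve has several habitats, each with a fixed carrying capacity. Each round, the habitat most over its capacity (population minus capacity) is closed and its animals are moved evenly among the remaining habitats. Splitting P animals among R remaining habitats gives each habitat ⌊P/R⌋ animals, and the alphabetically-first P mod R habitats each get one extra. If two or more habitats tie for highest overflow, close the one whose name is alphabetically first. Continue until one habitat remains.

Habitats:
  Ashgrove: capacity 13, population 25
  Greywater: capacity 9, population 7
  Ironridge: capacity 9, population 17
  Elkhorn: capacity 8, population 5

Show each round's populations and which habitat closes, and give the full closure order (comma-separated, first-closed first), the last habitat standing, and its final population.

Closure order: Ashgrove, Ironridge, Elkhorn
Last habitat: Greywater with 54 animals

Round 1: Ashgrove=25 Elkhorn=5 Greywater=7 Ironridge=17 → close Ashgrove (overflow 12)
  25÷3 = 8 each, +1 to first 1
Round 2: Elkhorn=14 Greywater=15 Ironridge=25 → close Ironridge (overflow 16)
  25÷2 = 12 each, +1 to first 1
Round 3: Elkhorn=27 Greywater=27 → close Elkhorn (overflow 19)
  27÷1 = 27 each, +1 to first 0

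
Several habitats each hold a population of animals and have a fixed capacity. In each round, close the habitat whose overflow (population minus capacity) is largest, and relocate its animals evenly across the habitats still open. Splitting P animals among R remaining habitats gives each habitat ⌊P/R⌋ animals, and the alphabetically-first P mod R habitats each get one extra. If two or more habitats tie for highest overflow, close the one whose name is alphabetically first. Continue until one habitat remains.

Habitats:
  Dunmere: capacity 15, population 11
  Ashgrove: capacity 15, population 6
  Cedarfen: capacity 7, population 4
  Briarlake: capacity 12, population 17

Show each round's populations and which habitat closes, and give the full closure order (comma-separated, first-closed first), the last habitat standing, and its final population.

Closure order: Briarlake, Cedarfen, Dunmere
Last habitat: Ashgrove with 38 animals

Round 1: Ashgrove=6 Briarlake=17 Cedarfen=4 Dunmere=11 → close Briarlake (overflow 5)
  17÷3 = 5 each, +1 to first 2
Round 2: Ashgrove=12 Cedarfen=10 Dunmere=16 → close Cedarfen (overflow 3)
  10÷2 = 5 each, +1 to first 0
Round 3: Ashgrove=17 Dunmere=21 → close Dunmere (overflow 6)
  21÷1 = 21 each, +1 to first 0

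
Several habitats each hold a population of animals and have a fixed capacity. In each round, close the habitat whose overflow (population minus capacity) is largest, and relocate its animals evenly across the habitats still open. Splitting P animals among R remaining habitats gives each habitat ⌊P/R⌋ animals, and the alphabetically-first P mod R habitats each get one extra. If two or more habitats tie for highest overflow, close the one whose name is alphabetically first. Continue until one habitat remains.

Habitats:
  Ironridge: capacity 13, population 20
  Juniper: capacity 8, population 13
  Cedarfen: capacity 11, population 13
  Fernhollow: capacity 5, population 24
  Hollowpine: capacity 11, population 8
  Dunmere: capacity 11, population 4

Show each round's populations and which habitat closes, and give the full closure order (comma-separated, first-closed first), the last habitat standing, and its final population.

Closure order: Fernhollow, Ironridge, Juniper, Cedarfen, Hollowpine
Last habitat: Dunmere with 82 animals

Round 1: Cedarfen=13 Dunmere=4 Fernhollow=24 Hollowpine=8 Ironridge=20 Juniper=13 → close Fernhollow (overflow 19)
  24÷5 = 4 each, +1 to first 4
Round 2: Cedarfen=18 Dunmere=9 Hollowpine=13 Ironridge=25 Juniper=17 → close Ironridge (overflow 12)
  25÷4 = 6 each, +1 to first 1
Round 3: Cedarfen=25 Dunmere=15 Hollowpine=19 Juniper=23 → close Juniper (overflow 15)
  23÷3 = 7 each, +1 to first 2
Round 4: Cedarfen=33 Dunmere=23 Hollowpine=26 → close Cedarfen (overflow 22)
  33÷2 = 16 each, +1 to first 1
Round 5: Dunmere=40 Hollowpine=42 → close Hollowpine (overflow 31)
  42÷1 = 42 each, +1 to first 0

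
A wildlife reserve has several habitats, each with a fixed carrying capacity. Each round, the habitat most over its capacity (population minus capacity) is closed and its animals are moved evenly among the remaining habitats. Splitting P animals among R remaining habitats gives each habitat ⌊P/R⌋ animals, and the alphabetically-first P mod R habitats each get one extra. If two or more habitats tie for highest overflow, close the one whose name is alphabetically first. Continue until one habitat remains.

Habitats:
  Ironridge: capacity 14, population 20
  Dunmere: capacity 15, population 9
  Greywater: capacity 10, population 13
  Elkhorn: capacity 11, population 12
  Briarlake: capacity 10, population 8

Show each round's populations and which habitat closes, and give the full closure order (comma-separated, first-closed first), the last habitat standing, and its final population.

Closure order: Ironridge, Greywater, Elkhorn, Briarlake
Last habitat: Dunmere with 62 animals

Round 1: Briarlake=8 Dunmere=9 Elkhorn=12 Greywater=13 Ironridge=20 → close Ironridge (overflow 6)
  20÷4 = 5 each, +1 to first 0
Round 2: Briarlake=13 Dunmere=14 Elkhorn=17 Greywater=18 → close Greywater (overflow 8)
  18÷3 = 6 each, +1 to first 0
Round 3: Briarlake=19 Dunmere=20 Elkhorn=23 → close Elkhorn (overflow 12)
  23÷2 = 11 each, +1 to first 1
Round 4: Briarlake=31 Dunmere=31 → close Briarlake (overflow 21)
  31÷1 = 31 each, +1 to first 0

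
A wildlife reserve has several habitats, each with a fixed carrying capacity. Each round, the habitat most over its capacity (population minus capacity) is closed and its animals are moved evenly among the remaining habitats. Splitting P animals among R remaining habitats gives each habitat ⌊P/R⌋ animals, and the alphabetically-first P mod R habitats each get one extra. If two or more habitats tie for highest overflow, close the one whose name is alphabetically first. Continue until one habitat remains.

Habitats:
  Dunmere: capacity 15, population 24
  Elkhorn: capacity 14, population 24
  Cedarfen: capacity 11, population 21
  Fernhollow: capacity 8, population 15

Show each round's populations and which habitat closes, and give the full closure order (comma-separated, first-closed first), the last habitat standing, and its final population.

Round 1: Cedarfen=21 Dunmere=24 Elkhorn=24 Fernhollow=15 → close Cedarfen (overflow 10)
  21÷3 = 7 each, +1 to first 0
Round 2: Dunmere=31 Elkhorn=31 Fernhollow=22 → close Elkhorn (overflow 17)
  31÷2 = 15 each, +1 to first 1
Round 3: Dunmere=47 Fernhollow=37 → close Dunmere (overflow 32)
  47÷1 = 47 each, +1 to first 0

Closure order: Cedarfen, Elkhorn, Dunmere
Last habitat: Fernhollow with 84 animals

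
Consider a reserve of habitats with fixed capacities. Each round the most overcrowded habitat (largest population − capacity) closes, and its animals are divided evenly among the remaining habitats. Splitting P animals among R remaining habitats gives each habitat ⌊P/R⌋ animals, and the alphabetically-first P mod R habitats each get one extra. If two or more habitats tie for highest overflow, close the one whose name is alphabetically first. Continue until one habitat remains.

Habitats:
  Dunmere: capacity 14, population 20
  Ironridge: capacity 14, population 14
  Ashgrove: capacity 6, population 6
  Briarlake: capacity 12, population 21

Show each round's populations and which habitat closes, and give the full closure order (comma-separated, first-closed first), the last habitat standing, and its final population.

Closure order: Briarlake, Dunmere, Ashgrove
Last habitat: Ironridge with 61 animals

Round 1: Ashgrove=6 Briarlake=21 Dunmere=20 Ironridge=14 → close Briarlake (overflow 9)
  21÷3 = 7 each, +1 to first 0
Round 2: Ashgrove=13 Dunmere=27 Ironridge=21 → close Dunmere (overflow 13)
  27÷2 = 13 each, +1 to first 1
Round 3: Ashgrove=27 Ironridge=34 → close Ashgrove (overflow 21)
  27÷1 = 27 each, +1 to first 0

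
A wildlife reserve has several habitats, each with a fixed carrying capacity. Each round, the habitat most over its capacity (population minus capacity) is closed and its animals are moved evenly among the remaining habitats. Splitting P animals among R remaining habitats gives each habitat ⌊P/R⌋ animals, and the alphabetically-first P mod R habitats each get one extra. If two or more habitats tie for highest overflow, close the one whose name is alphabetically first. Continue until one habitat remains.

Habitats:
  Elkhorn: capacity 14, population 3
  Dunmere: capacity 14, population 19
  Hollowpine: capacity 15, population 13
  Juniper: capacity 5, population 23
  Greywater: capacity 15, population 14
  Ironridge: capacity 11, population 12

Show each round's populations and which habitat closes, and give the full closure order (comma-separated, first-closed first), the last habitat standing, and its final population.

Closure order: Juniper, Dunmere, Ironridge, Greywater, Hollowpine
Last habitat: Elkhorn with 84 animals

Round 1: Dunmere=19 Elkhorn=3 Greywater=14 Hollowpine=13 Ironridge=12 Juniper=23 → close Juniper (overflow 18)
  23÷5 = 4 each, +1 to first 3
Round 2: Dunmere=24 Elkhorn=8 Greywater=19 Hollowpine=17 Ironridge=16 → close Dunmere (overflow 10)
  24÷4 = 6 each, +1 to first 0
Round 3: Elkhorn=14 Greywater=25 Hollowpine=23 Ironridge=22 → close Ironridge (overflow 11)
  22÷3 = 7 each, +1 to first 1
Round 4: Elkhorn=22 Greywater=32 Hollowpine=30 → close Greywater (overflow 17)
  32÷2 = 16 each, +1 to first 0
Round 5: Elkhorn=38 Hollowpine=46 → close Hollowpine (overflow 31)
  46÷1 = 46 each, +1 to first 0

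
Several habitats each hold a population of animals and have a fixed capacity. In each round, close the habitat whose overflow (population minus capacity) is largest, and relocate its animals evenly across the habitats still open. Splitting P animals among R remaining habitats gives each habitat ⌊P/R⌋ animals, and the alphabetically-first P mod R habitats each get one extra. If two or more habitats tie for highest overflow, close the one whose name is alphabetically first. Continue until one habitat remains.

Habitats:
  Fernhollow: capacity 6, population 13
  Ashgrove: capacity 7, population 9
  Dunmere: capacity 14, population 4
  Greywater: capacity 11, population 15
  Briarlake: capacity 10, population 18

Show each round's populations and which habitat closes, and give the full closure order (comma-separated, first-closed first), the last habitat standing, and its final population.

Round 1: Ashgrove=9 Briarlake=18 Dunmere=4 Fernhollow=13 Greywater=15 → close Briarlake (overflow 8)
  18÷4 = 4 each, +1 to first 2
Round 2: Ashgrove=14 Dunmere=9 Fernhollow=17 Greywater=19 → close Fernhollow (overflow 11)
  17÷3 = 5 each, +1 to first 2
Round 3: Ashgrove=20 Dunmere=15 Greywater=24 → close Ashgrove (overflow 13)
  20÷2 = 10 each, +1 to first 0
Round 4: Dunmere=25 Greywater=34 → close Greywater (overflow 23)
  34÷1 = 34 each, +1 to first 0

Closure order: Briarlake, Fernhollow, Ashgrove, Greywater
Last habitat: Dunmere with 59 animals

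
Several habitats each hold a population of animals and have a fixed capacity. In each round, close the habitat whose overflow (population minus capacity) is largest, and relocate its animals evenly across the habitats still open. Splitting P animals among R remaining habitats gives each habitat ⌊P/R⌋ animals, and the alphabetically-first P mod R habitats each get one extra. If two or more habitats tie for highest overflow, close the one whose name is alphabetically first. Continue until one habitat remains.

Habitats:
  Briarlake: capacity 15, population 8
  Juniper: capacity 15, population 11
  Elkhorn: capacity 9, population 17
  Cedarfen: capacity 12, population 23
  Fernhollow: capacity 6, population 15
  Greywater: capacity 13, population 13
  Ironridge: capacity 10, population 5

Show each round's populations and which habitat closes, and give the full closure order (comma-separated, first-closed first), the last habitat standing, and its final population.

Round 1: Briarlake=8 Cedarfen=23 Elkhorn=17 Fernhollow=15 Greywater=13 Ironridge=5 Juniper=11 → close Cedarfen (overflow 11)
  23÷6 = 3 each, +1 to first 5
Round 2: Briarlake=12 Elkhorn=21 Fernhollow=19 Greywater=17 Ironridge=9 Juniper=14 → close Fernhollow (overflow 13)
  19÷5 = 3 each, +1 to first 4
Round 3: Briarlake=16 Elkhorn=25 Greywater=21 Ironridge=13 Juniper=17 → close Elkhorn (overflow 16)
  25÷4 = 6 each, +1 to first 1
Round 4: Briarlake=23 Greywater=27 Ironridge=19 Juniper=23 → close Greywater (overflow 14)
  27÷3 = 9 each, +1 to first 0
Round 5: Briarlake=32 Ironridge=28 Juniper=32 → close Ironridge (overflow 18)
  28÷2 = 14 each, +1 to first 0
Round 6: Briarlake=46 Juniper=46 → close Briarlake (overflow 31)
  46÷1 = 46 each, +1 to first 0

Closure order: Cedarfen, Fernhollow, Elkhorn, Greywater, Ironridge, Briarlake
Last habitat: Juniper with 92 animals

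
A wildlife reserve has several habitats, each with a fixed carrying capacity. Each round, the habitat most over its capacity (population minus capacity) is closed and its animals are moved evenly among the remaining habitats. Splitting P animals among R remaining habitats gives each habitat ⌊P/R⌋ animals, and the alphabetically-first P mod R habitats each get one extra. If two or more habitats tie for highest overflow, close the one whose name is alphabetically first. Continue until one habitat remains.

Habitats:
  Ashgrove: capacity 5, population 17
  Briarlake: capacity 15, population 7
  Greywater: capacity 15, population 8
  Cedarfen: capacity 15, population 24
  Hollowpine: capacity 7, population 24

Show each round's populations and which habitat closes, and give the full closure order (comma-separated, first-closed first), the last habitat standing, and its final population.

Round 1: Ashgrove=17 Briarlake=7 Cedarfen=24 Greywater=8 Hollowpine=24 → close Hollowpine (overflow 17)
  24÷4 = 6 each, +1 to first 0
Round 2: Ashgrove=23 Briarlake=13 Cedarfen=30 Greywater=14 → close Ashgrove (overflow 18)
  23÷3 = 7 each, +1 to first 2
Round 3: Briarlake=21 Cedarfen=38 Greywater=21 → close Cedarfen (overflow 23)
  38÷2 = 19 each, +1 to first 0
Round 4: Briarlake=40 Greywater=40 → close Briarlake (overflow 25)
  40÷1 = 40 each, +1 to first 0

Closure order: Hollowpine, Ashgrove, Cedarfen, Briarlake
Last habitat: Greywater with 80 animals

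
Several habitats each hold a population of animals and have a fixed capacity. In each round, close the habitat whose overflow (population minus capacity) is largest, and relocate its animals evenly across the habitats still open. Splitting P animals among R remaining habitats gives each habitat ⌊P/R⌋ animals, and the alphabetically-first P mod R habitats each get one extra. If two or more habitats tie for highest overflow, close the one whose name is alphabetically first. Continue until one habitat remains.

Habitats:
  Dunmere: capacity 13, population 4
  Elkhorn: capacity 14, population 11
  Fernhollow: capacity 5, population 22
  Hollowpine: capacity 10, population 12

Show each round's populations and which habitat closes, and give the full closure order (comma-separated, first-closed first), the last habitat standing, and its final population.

Closure order: Fernhollow, Hollowpine, Elkhorn
Last habitat: Dunmere with 49 animals

Round 1: Dunmere=4 Elkhorn=11 Fernhollow=22 Hollowpine=12 → close Fernhollow (overflow 17)
  22÷3 = 7 each, +1 to first 1
Round 2: Dunmere=12 Elkhorn=18 Hollowpine=19 → close Hollowpine (overflow 9)
  19÷2 = 9 each, +1 to first 1
Round 3: Dunmere=22 Elkhorn=27 → close Elkhorn (overflow 13)
  27÷1 = 27 each, +1 to first 0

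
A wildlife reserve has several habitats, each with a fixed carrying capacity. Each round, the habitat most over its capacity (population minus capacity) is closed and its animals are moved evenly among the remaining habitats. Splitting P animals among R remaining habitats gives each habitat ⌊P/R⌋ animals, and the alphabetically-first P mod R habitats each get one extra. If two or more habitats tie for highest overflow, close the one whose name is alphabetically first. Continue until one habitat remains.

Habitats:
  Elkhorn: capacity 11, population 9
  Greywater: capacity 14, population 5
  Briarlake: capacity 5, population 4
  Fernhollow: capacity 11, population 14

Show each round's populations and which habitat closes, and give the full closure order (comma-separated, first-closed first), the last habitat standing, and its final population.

Round 1: Briarlake=4 Elkhorn=9 Fernhollow=14 Greywater=5 → close Fernhollow (overflow 3)
  14÷3 = 4 each, +1 to first 2
Round 2: Briarlake=9 Elkhorn=14 Greywater=9 → close Briarlake (overflow 4)
  9÷2 = 4 each, +1 to first 1
Round 3: Elkhorn=19 Greywater=13 → close Elkhorn (overflow 8)
  19÷1 = 19 each, +1 to first 0

Closure order: Fernhollow, Briarlake, Elkhorn
Last habitat: Greywater with 32 animals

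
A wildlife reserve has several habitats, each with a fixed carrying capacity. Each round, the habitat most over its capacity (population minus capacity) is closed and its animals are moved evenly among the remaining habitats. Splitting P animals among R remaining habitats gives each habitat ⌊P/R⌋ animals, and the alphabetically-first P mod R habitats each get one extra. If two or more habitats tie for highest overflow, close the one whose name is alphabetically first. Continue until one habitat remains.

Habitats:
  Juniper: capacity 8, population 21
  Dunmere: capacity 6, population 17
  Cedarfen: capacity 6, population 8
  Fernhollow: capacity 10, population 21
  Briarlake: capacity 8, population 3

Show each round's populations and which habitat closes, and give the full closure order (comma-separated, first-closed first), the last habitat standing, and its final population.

Closure order: Juniper, Dunmere, Fernhollow, Cedarfen
Last habitat: Briarlake with 70 animals

Round 1: Briarlake=3 Cedarfen=8 Dunmere=17 Fernhollow=21 Juniper=21 → close Juniper (overflow 13)
  21÷4 = 5 each, +1 to first 1
Round 2: Briarlake=9 Cedarfen=13 Dunmere=22 Fernhollow=26 → close Dunmere (overflow 16)
  22÷3 = 7 each, +1 to first 1
Round 3: Briarlake=17 Cedarfen=20 Fernhollow=33 → close Fernhollow (overflow 23)
  33÷2 = 16 each, +1 to first 1
Round 4: Briarlake=34 Cedarfen=36 → close Cedarfen (overflow 30)
  36÷1 = 36 each, +1 to first 0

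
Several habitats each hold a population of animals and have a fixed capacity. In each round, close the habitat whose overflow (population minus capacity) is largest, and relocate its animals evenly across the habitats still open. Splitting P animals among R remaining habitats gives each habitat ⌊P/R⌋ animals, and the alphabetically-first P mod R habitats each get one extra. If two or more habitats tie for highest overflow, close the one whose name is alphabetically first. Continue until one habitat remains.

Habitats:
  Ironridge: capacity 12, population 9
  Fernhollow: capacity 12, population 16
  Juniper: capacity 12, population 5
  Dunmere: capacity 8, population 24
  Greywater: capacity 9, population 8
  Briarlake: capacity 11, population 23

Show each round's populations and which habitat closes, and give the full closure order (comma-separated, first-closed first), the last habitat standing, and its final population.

Round 1: Briarlake=23 Dunmere=24 Fernhollow=16 Greywater=8 Ironridge=9 Juniper=5 → close Dunmere (overflow 16)
  24÷5 = 4 each, +1 to first 4
Round 2: Briarlake=28 Fernhollow=21 Greywater=13 Ironridge=14 Juniper=9 → close Briarlake (overflow 17)
  28÷4 = 7 each, +1 to first 0
Round 3: Fernhollow=28 Greywater=20 Ironridge=21 Juniper=16 → close Fernhollow (overflow 16)
  28÷3 = 9 each, +1 to first 1
Round 4: Greywater=30 Ironridge=30 Juniper=25 → close Greywater (overflow 21)
  30÷2 = 15 each, +1 to first 0
Round 5: Ironridge=45 Juniper=40 → close Ironridge (overflow 33)
  45÷1 = 45 each, +1 to first 0

Closure order: Dunmere, Briarlake, Fernhollow, Greywater, Ironridge
Last habitat: Juniper with 85 animals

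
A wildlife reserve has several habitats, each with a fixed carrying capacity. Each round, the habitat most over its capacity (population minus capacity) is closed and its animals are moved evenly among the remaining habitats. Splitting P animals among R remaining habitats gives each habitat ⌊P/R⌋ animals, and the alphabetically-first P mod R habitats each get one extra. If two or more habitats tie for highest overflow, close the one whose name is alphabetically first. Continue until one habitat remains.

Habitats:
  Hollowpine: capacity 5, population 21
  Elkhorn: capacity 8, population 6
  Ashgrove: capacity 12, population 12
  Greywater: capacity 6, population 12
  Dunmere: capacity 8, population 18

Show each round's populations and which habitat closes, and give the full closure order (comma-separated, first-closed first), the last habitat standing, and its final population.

Closure order: Hollowpine, Dunmere, Greywater, Ashgrove
Last habitat: Elkhorn with 69 animals

Round 1: Ashgrove=12 Dunmere=18 Elkhorn=6 Greywater=12 Hollowpine=21 → close Hollowpine (overflow 16)
  21÷4 = 5 each, +1 to first 1
Round 2: Ashgrove=18 Dunmere=23 Elkhorn=11 Greywater=17 → close Dunmere (overflow 15)
  23÷3 = 7 each, +1 to first 2
Round 3: Ashgrove=26 Elkhorn=19 Greywater=24 → close Greywater (overflow 18)
  24÷2 = 12 each, +1 to first 0
Round 4: Ashgrove=38 Elkhorn=31 → close Ashgrove (overflow 26)
  38÷1 = 38 each, +1 to first 0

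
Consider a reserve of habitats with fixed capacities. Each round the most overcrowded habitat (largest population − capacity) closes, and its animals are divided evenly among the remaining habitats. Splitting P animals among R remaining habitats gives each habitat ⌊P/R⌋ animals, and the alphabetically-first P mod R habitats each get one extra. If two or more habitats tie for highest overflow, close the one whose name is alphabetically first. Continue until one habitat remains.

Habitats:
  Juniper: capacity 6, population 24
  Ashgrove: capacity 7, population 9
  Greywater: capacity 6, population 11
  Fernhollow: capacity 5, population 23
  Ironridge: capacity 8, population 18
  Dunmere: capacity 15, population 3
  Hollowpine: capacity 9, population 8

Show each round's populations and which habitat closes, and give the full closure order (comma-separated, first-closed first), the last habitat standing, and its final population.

Round 1: Ashgrove=9 Dunmere=3 Fernhollow=23 Greywater=11 Hollowpine=8 Ironridge=18 Juniper=24 → close Fernhollow (overflow 18)
  23÷6 = 3 each, +1 to first 5
Round 2: Ashgrove=13 Dunmere=7 Greywater=15 Hollowpine=12 Ironridge=22 Juniper=27 → close Juniper (overflow 21)
  27÷5 = 5 each, +1 to first 2
Round 3: Ashgrove=19 Dunmere=13 Greywater=20 Hollowpine=17 Ironridge=27 → close Ironridge (overflow 19)
  27÷4 = 6 each, +1 to first 3
Round 4: Ashgrove=26 Dunmere=20 Greywater=27 Hollowpine=23 → close Greywater (overflow 21)
  27÷3 = 9 each, +1 to first 0
Round 5: Ashgrove=35 Dunmere=29 Hollowpine=32 → close Ashgrove (overflow 28)
  35÷2 = 17 each, +1 to first 1
Round 6: Dunmere=47 Hollowpine=49 → close Hollowpine (overflow 40)
  49÷1 = 49 each, +1 to first 0

Closure order: Fernhollow, Juniper, Ironridge, Greywater, Ashgrove, Hollowpine
Last habitat: Dunmere with 96 animals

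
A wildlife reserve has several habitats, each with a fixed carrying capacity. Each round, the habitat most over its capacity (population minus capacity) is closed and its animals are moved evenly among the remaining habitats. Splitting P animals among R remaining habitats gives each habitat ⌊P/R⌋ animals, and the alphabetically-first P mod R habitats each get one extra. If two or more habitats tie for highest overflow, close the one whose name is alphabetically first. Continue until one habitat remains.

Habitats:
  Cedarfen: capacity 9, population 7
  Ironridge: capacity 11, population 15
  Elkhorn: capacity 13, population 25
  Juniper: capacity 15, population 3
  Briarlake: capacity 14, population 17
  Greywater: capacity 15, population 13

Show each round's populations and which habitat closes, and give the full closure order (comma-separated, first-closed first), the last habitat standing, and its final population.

Round 1: Briarlake=17 Cedarfen=7 Elkhorn=25 Greywater=13 Ironridge=15 Juniper=3 → close Elkhorn (overflow 12)
  25÷5 = 5 each, +1 to first 0
Round 2: Briarlake=22 Cedarfen=12 Greywater=18 Ironridge=20 Juniper=8 → close Ironridge (overflow 9)
  20÷4 = 5 each, +1 to first 0
Round 3: Briarlake=27 Cedarfen=17 Greywater=23 Juniper=13 → close Briarlake (overflow 13)
  27÷3 = 9 each, +1 to first 0
Round 4: Cedarfen=26 Greywater=32 Juniper=22 → close Cedarfen (overflow 17)
  26÷2 = 13 each, +1 to first 0
Round 5: Greywater=45 Juniper=35 → close Greywater (overflow 30)
  45÷1 = 45 each, +1 to first 0

Closure order: Elkhorn, Ironridge, Briarlake, Cedarfen, Greywater
Last habitat: Juniper with 80 animals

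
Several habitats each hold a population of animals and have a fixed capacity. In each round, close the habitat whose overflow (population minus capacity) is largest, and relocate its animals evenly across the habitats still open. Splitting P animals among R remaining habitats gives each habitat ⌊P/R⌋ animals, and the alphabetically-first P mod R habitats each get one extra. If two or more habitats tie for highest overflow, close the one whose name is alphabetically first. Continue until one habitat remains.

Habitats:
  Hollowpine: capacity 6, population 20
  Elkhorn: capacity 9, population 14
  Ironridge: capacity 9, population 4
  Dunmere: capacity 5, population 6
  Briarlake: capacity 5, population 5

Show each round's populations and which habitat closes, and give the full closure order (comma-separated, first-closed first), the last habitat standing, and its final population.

Closure order: Hollowpine, Elkhorn, Briarlake, Dunmere
Last habitat: Ironridge with 49 animals

Round 1: Briarlake=5 Dunmere=6 Elkhorn=14 Hollowpine=20 Ironridge=4 → close Hollowpine (overflow 14)
  20÷4 = 5 each, +1 to first 0
Round 2: Briarlake=10 Dunmere=11 Elkhorn=19 Ironridge=9 → close Elkhorn (overflow 10)
  19÷3 = 6 each, +1 to first 1
Round 3: Briarlake=17 Dunmere=17 Ironridge=15 → close Briarlake (overflow 12)
  17÷2 = 8 each, +1 to first 1
Round 4: Dunmere=26 Ironridge=23 → close Dunmere (overflow 21)
  26÷1 = 26 each, +1 to first 0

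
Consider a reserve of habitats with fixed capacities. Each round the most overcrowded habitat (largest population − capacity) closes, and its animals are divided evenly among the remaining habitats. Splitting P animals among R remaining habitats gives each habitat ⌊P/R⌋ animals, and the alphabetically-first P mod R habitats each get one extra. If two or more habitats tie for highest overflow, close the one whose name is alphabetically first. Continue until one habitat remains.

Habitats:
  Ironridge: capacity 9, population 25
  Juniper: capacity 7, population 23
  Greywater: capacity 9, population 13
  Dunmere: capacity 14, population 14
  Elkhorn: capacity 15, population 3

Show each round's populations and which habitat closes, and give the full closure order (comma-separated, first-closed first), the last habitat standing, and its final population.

Closure order: Ironridge, Juniper, Greywater, Dunmere
Last habitat: Elkhorn with 78 animals

Round 1: Dunmere=14 Elkhorn=3 Greywater=13 Ironridge=25 Juniper=23 → close Ironridge (overflow 16)
  25÷4 = 6 each, +1 to first 1
Round 2: Dunmere=21 Elkhorn=9 Greywater=19 Juniper=29 → close Juniper (overflow 22)
  29÷3 = 9 each, +1 to first 2
Round 3: Dunmere=31 Elkhorn=19 Greywater=28 → close Greywater (overflow 19)
  28÷2 = 14 each, +1 to first 0
Round 4: Dunmere=45 Elkhorn=33 → close Dunmere (overflow 31)
  45÷1 = 45 each, +1 to first 0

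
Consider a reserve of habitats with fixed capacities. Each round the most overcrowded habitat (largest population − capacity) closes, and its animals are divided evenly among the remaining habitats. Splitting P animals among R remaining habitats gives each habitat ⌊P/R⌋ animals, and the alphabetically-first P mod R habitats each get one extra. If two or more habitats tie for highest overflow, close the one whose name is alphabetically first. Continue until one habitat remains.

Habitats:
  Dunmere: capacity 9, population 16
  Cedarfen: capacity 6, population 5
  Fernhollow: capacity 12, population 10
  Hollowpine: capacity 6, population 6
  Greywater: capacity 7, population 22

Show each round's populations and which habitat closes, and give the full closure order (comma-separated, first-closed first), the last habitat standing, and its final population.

Round 1: Cedarfen=5 Dunmere=16 Fernhollow=10 Greywater=22 Hollowpine=6 → close Greywater (overflow 15)
  22÷4 = 5 each, +1 to first 2
Round 2: Cedarfen=11 Dunmere=22 Fernhollow=15 Hollowpine=11 → close Dunmere (overflow 13)
  22÷3 = 7 each, +1 to first 1
Round 3: Cedarfen=19 Fernhollow=22 Hollowpine=18 → close Cedarfen (overflow 13)
  19÷2 = 9 each, +1 to first 1
Round 4: Fernhollow=32 Hollowpine=27 → close Hollowpine (overflow 21)
  27÷1 = 27 each, +1 to first 0

Closure order: Greywater, Dunmere, Cedarfen, Hollowpine
Last habitat: Fernhollow with 59 animals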